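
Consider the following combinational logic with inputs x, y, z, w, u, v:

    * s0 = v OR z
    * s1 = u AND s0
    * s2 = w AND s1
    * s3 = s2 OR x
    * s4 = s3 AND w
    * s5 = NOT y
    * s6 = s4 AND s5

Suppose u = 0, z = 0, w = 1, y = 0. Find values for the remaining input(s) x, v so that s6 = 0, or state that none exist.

x=0, v=0

Check with u = 0, z = 0, w = 1, y = 0 and x=0, v=0:
s0 = v OR z = 0 OR 0 = 0
s1 = u AND s0 = 0 AND 0 = 0
s2 = w AND s1 = 1 AND 0 = 0
s3 = s2 OR x = 0 OR 0 = 0
s4 = s3 AND w = 0 AND 1 = 0
s5 = NOT y = NOT 0 = 1
s6 = s4 AND s5 = 0 AND 1 = 0
So s6 = 0.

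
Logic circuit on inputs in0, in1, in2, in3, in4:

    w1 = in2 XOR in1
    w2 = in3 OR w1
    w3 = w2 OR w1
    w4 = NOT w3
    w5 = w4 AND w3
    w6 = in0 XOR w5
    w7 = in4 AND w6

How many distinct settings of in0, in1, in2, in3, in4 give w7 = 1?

8

w7 = in4 AND w6 must be 1, so both in4 = 1 and w6 = 1.
w6 = in0 XOR w5 must be 1, so in0 and w5 differ.
Enumerating the 32 input combinations, 8 give w7 = 1 and 24 give w7 = 0.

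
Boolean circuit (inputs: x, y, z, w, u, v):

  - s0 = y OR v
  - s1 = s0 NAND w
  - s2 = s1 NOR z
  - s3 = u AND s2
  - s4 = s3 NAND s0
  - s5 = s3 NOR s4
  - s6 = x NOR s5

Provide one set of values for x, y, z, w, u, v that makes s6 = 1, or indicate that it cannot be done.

Check with x=0, y=1, z=1, w=1, u=1, v=0:
s0 = y OR v = 1 OR 0 = 1
s1 = s0 NAND w = 1 NAND 1 = 0
s2 = s1 NOR z = 0 NOR 1 = 0
s3 = u AND s2 = 1 AND 0 = 0
s4 = s3 NAND s0 = 0 NAND 1 = 1
s5 = s3 NOR s4 = 0 NOR 1 = 0
s6 = x NOR s5 = 0 NOR 0 = 1
So s6 = 1 as required.

x=0, y=1, z=1, w=1, u=1, v=0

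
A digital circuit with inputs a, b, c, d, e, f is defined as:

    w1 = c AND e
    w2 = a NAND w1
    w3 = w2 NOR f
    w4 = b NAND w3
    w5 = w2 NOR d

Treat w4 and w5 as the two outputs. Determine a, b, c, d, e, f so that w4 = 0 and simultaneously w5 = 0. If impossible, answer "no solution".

Check with a=1, b=1, c=1, d=1, e=1, f=0:
w1 = c AND e = 1 AND 1 = 1
w2 = a NAND w1 = 1 NAND 1 = 0
w3 = w2 NOR f = 0 NOR 0 = 1
w4 = b NAND w3 = 1 NAND 1 = 0
w5 = w2 NOR d = 0 NOR 1 = 0
So w4 = 0 and w5 = 0.

a=1, b=1, c=1, d=1, e=1, f=0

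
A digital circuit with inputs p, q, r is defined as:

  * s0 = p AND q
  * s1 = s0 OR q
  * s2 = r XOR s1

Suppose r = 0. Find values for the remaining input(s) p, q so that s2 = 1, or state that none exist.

p=1, q=1

Check with r = 0 and p=1, q=1:
s0 = p AND q = 1 AND 1 = 1
s1 = s0 OR q = 1 OR 1 = 1
s2 = r XOR s1 = 0 XOR 1 = 1
So s2 = 1.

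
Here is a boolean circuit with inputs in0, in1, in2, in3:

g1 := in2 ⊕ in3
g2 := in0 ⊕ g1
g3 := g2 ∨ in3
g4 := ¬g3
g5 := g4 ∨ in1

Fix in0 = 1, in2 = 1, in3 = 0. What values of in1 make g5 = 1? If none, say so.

in1=1

g5 = g4 ∨ in1 must be 1, so at least one of g4, in1 is 1.
Check with in0 = 1, in2 = 1, in3 = 0 and in1=1:
g1 = in2 ⊕ in3 = 1 ⊕ 0 = 1
g2 = in0 ⊕ g1 = 1 ⊕ 1 = 0
g3 = g2 ∨ in3 = 0 ∨ 0 = 0
g4 = ¬g3 = ¬0 = 1
g5 = g4 ∨ in1 = 1 ∨ 1 = 1
So g5 = 1.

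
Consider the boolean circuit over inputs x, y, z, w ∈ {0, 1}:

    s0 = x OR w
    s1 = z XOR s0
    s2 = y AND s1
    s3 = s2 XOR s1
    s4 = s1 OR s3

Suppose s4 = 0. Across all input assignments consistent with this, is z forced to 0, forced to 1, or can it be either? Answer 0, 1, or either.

either

Both values of z occur among assignments with s4 = 0:
  z=0: x=0, y=0, z=0, w=0
  z=1: x=0, y=0, z=1, w=1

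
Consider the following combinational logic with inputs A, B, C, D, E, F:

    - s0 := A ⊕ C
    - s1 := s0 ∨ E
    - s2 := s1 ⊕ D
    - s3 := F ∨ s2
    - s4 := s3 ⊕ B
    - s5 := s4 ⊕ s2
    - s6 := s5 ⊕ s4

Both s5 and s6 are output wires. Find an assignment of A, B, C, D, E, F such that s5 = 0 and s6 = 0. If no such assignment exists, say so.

Check with A=1, B=0, C=1, D=1, E=1, F=0:
s0 = A ⊕ C = 1 ⊕ 1 = 0
s1 = s0 ∨ E = 0 ∨ 1 = 1
s2 = s1 ⊕ D = 1 ⊕ 1 = 0
s3 = F ∨ s2 = 0 ∨ 0 = 0
s4 = s3 ⊕ B = 0 ⊕ 0 = 0
s5 = s4 ⊕ s2 = 0 ⊕ 0 = 0
s6 = s5 ⊕ s4 = 0 ⊕ 0 = 0
So s5 = 0 and s6 = 0.

A=1, B=0, C=1, D=1, E=1, F=0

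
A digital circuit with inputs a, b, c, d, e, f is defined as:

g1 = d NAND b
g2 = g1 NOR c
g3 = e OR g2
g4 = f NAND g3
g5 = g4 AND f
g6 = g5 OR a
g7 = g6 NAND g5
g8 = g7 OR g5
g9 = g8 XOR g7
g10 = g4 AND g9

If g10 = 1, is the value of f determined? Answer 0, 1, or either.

1

g10 = g4 AND g9 must be 1, so both g4 = 1 and g9 = 1.
Every assignment with g10 = 1 has f = 1; there are 14 such assignment(s).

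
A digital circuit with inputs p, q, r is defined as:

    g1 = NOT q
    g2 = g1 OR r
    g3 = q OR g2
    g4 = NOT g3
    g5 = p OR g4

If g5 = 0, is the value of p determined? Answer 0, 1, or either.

0

g5 = p OR g4 must be 0, so both p = 0 and g4 = 0.
g4 = NOT g3 must be 0, so g3 = 1.
g3 = q OR g2 must be 1, so at least one of q, g2 is 1.
Every assignment with g5 = 0 has p = 0; there are 4 such assignment(s).
  p=0, q=0, r=0
  p=0, q=0, r=1
  p=0, q=1, r=0
  p=0, q=1, r=1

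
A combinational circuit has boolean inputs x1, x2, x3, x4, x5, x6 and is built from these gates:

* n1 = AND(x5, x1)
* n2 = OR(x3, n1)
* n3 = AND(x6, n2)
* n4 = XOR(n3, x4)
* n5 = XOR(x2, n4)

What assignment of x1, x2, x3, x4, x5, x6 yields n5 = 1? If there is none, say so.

Check with x1=1 x2=0 x3=1 x4=0 x5=0 x6=1:
n1 = AND(x5, x1) = AND(0, 1) = 0
n2 = OR(x3, n1) = OR(1, 0) = 1
n3 = AND(x6, n2) = AND(1, 1) = 1
n4 = XOR(n3, x4) = XOR(1, 0) = 1
n5 = XOR(x2, n4) = XOR(0, 1) = 1
So n5 = 1 as required.

x1=1 x2=0 x3=1 x4=0 x5=0 x6=1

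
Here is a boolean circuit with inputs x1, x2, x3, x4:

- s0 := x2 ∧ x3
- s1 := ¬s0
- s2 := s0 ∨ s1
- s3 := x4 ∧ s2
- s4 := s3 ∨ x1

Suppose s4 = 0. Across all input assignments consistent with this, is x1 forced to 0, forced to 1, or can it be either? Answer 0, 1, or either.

s4 = s3 ∨ x1 must be 0, so both s3 = 0 and x1 = 0.
s3 = x4 ∧ s2 must be 0, so at least one of x4, s2 is 0.
Every assignment with s4 = 0 has x1 = 0; there are 4 such assignment(s).
  x1=0, x2=0, x3=0, x4=0
  x1=0, x2=0, x3=1, x4=0
  x1=0, x2=1, x3=0, x4=0
  x1=0, x2=1, x3=1, x4=0

0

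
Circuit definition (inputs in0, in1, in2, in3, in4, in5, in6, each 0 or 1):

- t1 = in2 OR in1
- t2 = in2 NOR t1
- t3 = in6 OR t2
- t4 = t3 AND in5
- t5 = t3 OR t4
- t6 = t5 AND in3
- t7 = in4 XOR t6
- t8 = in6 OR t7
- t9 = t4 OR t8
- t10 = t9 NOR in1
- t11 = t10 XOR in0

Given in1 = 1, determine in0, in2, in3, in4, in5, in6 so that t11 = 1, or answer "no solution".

Check with in1 = 1 and in0=1, in2=1, in3=0, in4=0, in5=0, in6=1:
t1 = in2 OR in1 = 1 OR 1 = 1
t2 = in2 NOR t1 = 1 NOR 1 = 0
t3 = in6 OR t2 = 1 OR 0 = 1
t4 = t3 AND in5 = 1 AND 0 = 0
t5 = t3 OR t4 = 1 OR 0 = 1
t6 = t5 AND in3 = 1 AND 0 = 0
t7 = in4 XOR t6 = 0 XOR 0 = 0
t8 = in6 OR t7 = 1 OR 0 = 1
t9 = t4 OR t8 = 0 OR 1 = 1
t10 = t9 NOR in1 = 1 NOR 1 = 0
t11 = t10 XOR in0 = 0 XOR 1 = 1
So t11 = 1.

in0=1, in2=1, in3=0, in4=0, in5=0, in6=1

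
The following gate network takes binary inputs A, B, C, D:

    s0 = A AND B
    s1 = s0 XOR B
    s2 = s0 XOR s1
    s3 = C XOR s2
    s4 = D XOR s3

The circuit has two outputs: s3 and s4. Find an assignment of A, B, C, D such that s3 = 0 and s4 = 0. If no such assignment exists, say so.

Check with A=0, B=1, C=1, D=0:
s0 = A AND B = 0 AND 1 = 0
s1 = s0 XOR B = 0 XOR 1 = 1
s2 = s0 XOR s1 = 0 XOR 1 = 1
s3 = C XOR s2 = 1 XOR 1 = 0
s4 = D XOR s3 = 0 XOR 0 = 0
So s3 = 0 and s4 = 0.

A=0, B=1, C=1, D=0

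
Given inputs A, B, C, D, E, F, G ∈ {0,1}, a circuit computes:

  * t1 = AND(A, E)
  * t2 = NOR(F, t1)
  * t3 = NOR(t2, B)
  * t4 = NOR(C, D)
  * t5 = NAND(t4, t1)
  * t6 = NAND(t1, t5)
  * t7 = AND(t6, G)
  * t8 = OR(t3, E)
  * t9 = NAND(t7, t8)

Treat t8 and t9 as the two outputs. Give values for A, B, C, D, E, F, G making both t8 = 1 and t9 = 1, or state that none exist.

Check with A=0 B=0 C=0 D=0 E=1 F=0 G=0:
t1 = AND(A, E) = AND(0, 1) = 0
t2 = NOR(F, t1) = NOR(0, 0) = 1
t3 = NOR(t2, B) = NOR(1, 0) = 0
t4 = NOR(C, D) = NOR(0, 0) = 1
t5 = NAND(t4, t1) = NAND(1, 0) = 1
t6 = NAND(t1, t5) = NAND(0, 1) = 1
t7 = AND(t6, G) = AND(1, 0) = 0
t8 = OR(t3, E) = OR(0, 1) = 1
t9 = NAND(t7, t8) = NAND(0, 1) = 1
So t8 = 1 and t9 = 1.

A=0 B=0 C=0 D=0 E=1 F=0 G=0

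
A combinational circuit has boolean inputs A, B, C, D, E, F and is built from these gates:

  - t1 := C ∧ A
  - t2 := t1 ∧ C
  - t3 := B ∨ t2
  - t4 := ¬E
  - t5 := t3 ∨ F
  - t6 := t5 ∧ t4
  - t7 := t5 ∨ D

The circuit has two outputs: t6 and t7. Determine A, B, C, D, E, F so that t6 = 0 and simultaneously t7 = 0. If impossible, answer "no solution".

Check with A=0 B=0 C=1 D=0 E=1 F=0:
t1 = C ∧ A = 1 ∧ 0 = 0
t2 = t1 ∧ C = 0 ∧ 1 = 0
t3 = B ∨ t2 = 0 ∨ 0 = 0
t4 = ¬E = ¬1 = 0
t5 = t3 ∨ F = 0 ∨ 0 = 0
t6 = t5 ∧ t4 = 0 ∧ 0 = 0
t7 = t5 ∨ D = 0 ∨ 0 = 0
So t6 = 0 and t7 = 0.

A=0 B=0 C=1 D=0 E=1 F=0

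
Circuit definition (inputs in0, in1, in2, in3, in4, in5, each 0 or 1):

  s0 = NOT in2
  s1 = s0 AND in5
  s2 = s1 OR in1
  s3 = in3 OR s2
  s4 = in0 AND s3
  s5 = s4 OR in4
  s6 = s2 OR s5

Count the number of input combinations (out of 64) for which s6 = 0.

s6 = s2 OR s5 must be 0, so both s2 = 0 and s5 = 0.
s2 = s1 OR in1 must be 0, so both s1 = 0 and in1 = 0.
Enumerating the 64 input combinations, 9 give s6 = 0 and 55 give s6 = 1.

9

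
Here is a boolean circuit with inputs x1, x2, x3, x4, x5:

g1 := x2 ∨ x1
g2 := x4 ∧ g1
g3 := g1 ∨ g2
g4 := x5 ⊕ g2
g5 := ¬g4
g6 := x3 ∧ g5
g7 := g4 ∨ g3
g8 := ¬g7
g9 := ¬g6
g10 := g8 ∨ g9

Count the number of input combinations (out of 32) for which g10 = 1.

g10 = g8 ∨ g9 must be 1, so at least one of g8, g9 is 1.
Enumerating the 32 input combinations, 26 give g10 = 1 and 6 give g10 = 0.

26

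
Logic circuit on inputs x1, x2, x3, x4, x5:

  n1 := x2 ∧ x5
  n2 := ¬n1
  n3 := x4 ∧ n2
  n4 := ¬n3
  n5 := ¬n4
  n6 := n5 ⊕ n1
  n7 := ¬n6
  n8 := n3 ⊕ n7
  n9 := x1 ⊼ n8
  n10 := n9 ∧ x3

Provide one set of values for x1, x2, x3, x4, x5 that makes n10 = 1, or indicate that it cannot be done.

n10 = n9 ∧ x3 must be 1, so both n9 = 1 and x3 = 1.
Check with x1=1 x2=1 x3=1 x4=0 x5=1:
n1 = x2 ∧ x5 = 1 ∧ 1 = 1
n2 = ¬n1 = ¬1 = 0
n3 = x4 ∧ n2 = 0 ∧ 0 = 0
n4 = ¬n3 = ¬0 = 1
n5 = ¬n4 = ¬1 = 0
n6 = n5 ⊕ n1 = 0 ⊕ 1 = 1
n7 = ¬n6 = ¬1 = 0
n8 = n3 ⊕ n7 = 0 ⊕ 0 = 0
n9 = x1 ⊼ n8 = 1 ⊼ 0 = 1
n10 = n9 ∧ x3 = 1 ∧ 1 = 1
So n10 = 1 as required.

x1=1 x2=1 x3=1 x4=0 x5=1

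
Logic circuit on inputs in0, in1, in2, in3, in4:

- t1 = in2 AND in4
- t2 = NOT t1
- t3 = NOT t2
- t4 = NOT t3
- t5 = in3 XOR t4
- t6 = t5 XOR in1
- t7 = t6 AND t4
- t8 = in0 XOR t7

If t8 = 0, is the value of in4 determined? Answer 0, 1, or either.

either

Both values of in4 occur among assignments with t8 = 0:
  in4=0: in0=0, in1=0, in2=0, in3=1, in4=0
  in4=1: in0=0, in1=0, in2=0, in3=1, in4=1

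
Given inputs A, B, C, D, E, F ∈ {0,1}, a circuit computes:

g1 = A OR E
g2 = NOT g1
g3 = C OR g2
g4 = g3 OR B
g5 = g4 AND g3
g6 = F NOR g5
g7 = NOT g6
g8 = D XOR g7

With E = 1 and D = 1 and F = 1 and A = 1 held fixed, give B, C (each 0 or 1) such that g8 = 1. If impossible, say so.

With E = 1 and D = 1 and F = 1 and A = 1 fixed, none of the 4 settings of B, C give g8 = 1.
For example, with B=1, C=1:
g1 = A OR E = 1 OR 1 = 1
g2 = NOT g1 = NOT 1 = 0
g3 = C OR g2 = 1 OR 0 = 1
g4 = g3 OR B = 1 OR 1 = 1
g5 = g4 AND g3 = 1 AND 1 = 1
g6 = F NOR g5 = 1 NOR 1 = 0
g7 = NOT g6 = NOT 0 = 1
g8 = D XOR g7 = 1 XOR 1 = 0
giving g8 = 0 ≠ 1.

no solution exists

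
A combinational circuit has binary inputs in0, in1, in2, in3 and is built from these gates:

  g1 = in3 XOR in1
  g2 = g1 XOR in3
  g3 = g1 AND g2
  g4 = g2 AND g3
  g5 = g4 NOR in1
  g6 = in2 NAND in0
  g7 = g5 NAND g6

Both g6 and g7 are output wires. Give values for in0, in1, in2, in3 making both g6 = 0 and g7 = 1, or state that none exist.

Check with in0=1 in1=1 in2=1 in3=1:
g1 = in3 XOR in1 = 1 XOR 1 = 0
g2 = g1 XOR in3 = 0 XOR 1 = 1
g3 = g1 AND g2 = 0 AND 1 = 0
g4 = g2 AND g3 = 1 AND 0 = 0
g5 = g4 NOR in1 = 0 NOR 1 = 0
g6 = in2 NAND in0 = 1 NAND 1 = 0
g7 = g5 NAND g6 = 0 NAND 0 = 1
So g6 = 0 and g7 = 1.

in0=1 in1=1 in2=1 in3=1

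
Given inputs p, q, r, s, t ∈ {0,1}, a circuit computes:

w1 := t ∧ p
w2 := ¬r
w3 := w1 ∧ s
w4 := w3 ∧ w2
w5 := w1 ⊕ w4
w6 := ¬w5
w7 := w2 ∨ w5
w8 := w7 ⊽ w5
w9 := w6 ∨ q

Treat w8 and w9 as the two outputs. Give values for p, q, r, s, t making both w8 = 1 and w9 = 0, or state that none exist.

Across all 32 input combinations, none give both w8 = 1 and w9 = 0.

no solution exists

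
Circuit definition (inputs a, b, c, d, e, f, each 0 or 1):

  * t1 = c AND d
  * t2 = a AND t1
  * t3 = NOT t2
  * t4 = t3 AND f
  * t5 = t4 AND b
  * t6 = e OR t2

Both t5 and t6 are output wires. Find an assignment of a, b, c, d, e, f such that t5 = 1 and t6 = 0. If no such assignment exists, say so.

Check with a=1, b=1, c=0, d=1, e=0, f=1:
t1 = c AND d = 0 AND 1 = 0
t2 = a AND t1 = 1 AND 0 = 0
t3 = NOT t2 = NOT 0 = 1
t4 = t3 AND f = 1 AND 1 = 1
t5 = t4 AND b = 1 AND 1 = 1
t6 = e OR t2 = 0 OR 0 = 0
So t5 = 1 and t6 = 0.

a=1, b=1, c=0, d=1, e=0, f=1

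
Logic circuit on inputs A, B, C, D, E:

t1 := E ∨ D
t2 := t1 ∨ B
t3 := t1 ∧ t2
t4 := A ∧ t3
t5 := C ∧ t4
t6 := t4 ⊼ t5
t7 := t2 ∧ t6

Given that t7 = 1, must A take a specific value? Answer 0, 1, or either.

either

Both values of A occur among assignments with t7 = 1:
  A=0: A=0, B=0, C=0, D=0, E=1
  A=1: A=1, B=0, C=0, D=0, E=1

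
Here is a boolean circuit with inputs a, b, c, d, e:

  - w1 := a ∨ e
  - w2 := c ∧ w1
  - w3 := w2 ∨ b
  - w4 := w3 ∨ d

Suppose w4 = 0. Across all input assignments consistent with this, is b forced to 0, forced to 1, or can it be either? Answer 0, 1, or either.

0

w4 = w3 ∨ d must be 0, so both w3 = 0 and d = 0.
Every assignment with w4 = 0 has b = 0; there are 5 such assignment(s).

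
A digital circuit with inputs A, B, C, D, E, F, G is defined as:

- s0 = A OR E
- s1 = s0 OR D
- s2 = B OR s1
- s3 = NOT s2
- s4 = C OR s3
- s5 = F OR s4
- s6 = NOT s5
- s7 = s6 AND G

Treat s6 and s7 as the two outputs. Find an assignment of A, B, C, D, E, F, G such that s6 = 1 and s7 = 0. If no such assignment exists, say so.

Check with A=1, B=1, C=0, D=0, E=1, F=0, G=0:
s0 = A OR E = 1 OR 1 = 1
s1 = s0 OR D = 1 OR 0 = 1
s2 = B OR s1 = 1 OR 1 = 1
s3 = NOT s2 = NOT 1 = 0
s4 = C OR s3 = 0 OR 0 = 0
s5 = F OR s4 = 0 OR 0 = 0
s6 = NOT s5 = NOT 0 = 1
s7 = s6 AND G = 1 AND 0 = 0
So s6 = 1 and s7 = 0.

A=1, B=1, C=0, D=0, E=1, F=0, G=0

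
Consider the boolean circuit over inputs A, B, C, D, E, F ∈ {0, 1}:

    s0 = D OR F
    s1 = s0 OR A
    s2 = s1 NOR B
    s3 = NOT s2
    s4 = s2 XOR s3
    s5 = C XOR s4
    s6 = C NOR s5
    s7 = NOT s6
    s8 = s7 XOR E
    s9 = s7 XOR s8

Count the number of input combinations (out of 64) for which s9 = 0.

32

s9 = s7 XOR s8 must be 0, so s7 and s8 are equal.
Enumerating the 64 input combinations, 32 give s9 = 0 and 32 give s9 = 1.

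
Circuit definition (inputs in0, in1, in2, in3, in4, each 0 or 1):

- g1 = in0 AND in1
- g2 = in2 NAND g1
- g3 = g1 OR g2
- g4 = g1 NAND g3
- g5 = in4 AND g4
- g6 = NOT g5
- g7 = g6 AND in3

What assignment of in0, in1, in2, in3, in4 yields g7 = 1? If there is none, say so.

g7 = g6 AND in3 must be 1, so both g6 = 1 and in3 = 1.
g6 = NOT g5 must be 1, so g5 = 0.
g5 = in4 AND g4 must be 0, so at least one of in4, g4 is 0.
Check with in0=1 in1=0 in2=1 in3=1 in4=0:
g1 = in0 AND in1 = 1 AND 0 = 0
g2 = in2 NAND g1 = 1 NAND 0 = 1
g3 = g1 OR g2 = 0 OR 1 = 1
g4 = g1 NAND g3 = 0 NAND 1 = 1
g5 = in4 AND g4 = 0 AND 1 = 0
g6 = NOT g5 = NOT 0 = 1
g7 = g6 AND in3 = 1 AND 1 = 1
So g7 = 1 as required.

in0=1 in1=0 in2=1 in3=1 in4=0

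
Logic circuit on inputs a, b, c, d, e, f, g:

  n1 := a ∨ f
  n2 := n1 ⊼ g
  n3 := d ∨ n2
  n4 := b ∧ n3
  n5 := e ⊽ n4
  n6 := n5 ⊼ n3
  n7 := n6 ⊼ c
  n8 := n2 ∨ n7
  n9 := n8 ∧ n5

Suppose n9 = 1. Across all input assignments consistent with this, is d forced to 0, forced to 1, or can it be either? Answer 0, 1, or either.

either

Both values of d occur among assignments with n9 = 1:
  d=0: a=0, b=0, c=0, d=0, e=0, f=0, g=0
  d=1: a=0, b=0, c=0, d=1, e=0, f=0, g=0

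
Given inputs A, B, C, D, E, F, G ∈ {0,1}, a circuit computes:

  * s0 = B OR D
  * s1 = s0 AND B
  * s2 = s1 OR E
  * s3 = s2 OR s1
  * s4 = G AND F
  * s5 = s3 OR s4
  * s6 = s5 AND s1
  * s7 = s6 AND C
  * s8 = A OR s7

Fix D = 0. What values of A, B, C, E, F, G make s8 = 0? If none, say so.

Check with D = 0 and A=0, B=1, C=0, E=0, F=0, G=1:
s0 = B OR D = 1 OR 0 = 1
s1 = s0 AND B = 1 AND 1 = 1
s2 = s1 OR E = 1 OR 0 = 1
s3 = s2 OR s1 = 1 OR 1 = 1
s4 = G AND F = 1 AND 0 = 0
s5 = s3 OR s4 = 1 OR 0 = 1
s6 = s5 AND s1 = 1 AND 1 = 1
s7 = s6 AND C = 1 AND 0 = 0
s8 = A OR s7 = 0 OR 0 = 0
So s8 = 0.

A=0, B=1, C=0, E=0, F=0, G=1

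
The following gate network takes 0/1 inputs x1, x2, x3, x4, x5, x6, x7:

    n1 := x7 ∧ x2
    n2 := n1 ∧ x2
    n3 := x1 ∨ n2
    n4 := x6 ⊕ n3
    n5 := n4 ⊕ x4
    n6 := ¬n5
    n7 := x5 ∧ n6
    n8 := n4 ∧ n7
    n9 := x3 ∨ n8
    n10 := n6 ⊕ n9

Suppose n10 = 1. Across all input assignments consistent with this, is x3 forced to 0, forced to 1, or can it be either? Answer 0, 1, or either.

Both values of x3 occur among assignments with n10 = 1:
  x3=0: x1=0, x2=0, x3=0, x4=0, x5=0, x6=0, x7=0
  x3=1: x1=0, x2=0, x3=1, x4=0, x5=0, x6=1, x7=0

either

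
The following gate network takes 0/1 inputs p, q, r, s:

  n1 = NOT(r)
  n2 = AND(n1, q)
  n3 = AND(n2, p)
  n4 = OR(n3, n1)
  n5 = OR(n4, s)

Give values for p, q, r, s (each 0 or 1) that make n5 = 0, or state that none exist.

p=1, q=1, r=1, s=0

Check with p=1, q=1, r=1, s=0:
n1 = NOT(r) = NOT 1 = 0
n2 = AND(n1, q) = AND(0, 1) = 0
n3 = AND(n2, p) = AND(0, 1) = 0
n4 = OR(n3, n1) = OR(0, 0) = 0
n5 = OR(n4, s) = OR(0, 0) = 0
So n5 = 0 as required.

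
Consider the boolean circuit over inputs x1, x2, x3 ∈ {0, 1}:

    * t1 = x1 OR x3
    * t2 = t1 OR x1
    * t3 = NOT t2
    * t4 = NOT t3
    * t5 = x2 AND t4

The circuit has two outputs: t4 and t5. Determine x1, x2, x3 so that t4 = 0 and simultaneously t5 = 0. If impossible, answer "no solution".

x1=0, x2=1, x3=0

Check with x1=0, x2=1, x3=0:
t1 = x1 OR x3 = 0 OR 0 = 0
t2 = t1 OR x1 = 0 OR 0 = 0
t3 = NOT t2 = NOT 0 = 1
t4 = NOT t3 = NOT 1 = 0
t5 = x2 AND t4 = 1 AND 0 = 0
So t4 = 0 and t5 = 0.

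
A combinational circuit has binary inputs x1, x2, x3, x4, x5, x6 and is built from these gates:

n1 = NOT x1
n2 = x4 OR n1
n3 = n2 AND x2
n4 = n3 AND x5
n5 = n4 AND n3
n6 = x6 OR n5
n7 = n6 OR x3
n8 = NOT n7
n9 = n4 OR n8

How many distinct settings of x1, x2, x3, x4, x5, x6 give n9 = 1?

25

n9 = n4 OR n8 must be 1, so at least one of n4, n8 is 1.
Enumerating the 64 input combinations, 25 give n9 = 1 and 39 give n9 = 0.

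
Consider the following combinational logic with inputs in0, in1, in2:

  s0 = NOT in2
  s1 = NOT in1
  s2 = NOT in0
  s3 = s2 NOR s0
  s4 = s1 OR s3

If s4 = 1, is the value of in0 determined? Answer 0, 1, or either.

Both values of in0 occur among assignments with s4 = 1:
  in0=0: in0=0, in1=0, in2=0
  in0=1: in0=1, in1=0, in2=0

either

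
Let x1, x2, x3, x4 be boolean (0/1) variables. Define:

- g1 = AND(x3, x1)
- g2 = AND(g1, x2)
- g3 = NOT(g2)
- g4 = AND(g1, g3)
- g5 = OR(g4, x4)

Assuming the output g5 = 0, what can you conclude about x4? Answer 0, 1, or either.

g5 = OR(g4, x4) must be 0, so both g4 = 0 and x4 = 0.
g4 = AND(g1, g3) must be 0, so at least one of g1, g3 is 0.
Every assignment with g5 = 0 has x4 = 0; there are 7 such assignment(s).

0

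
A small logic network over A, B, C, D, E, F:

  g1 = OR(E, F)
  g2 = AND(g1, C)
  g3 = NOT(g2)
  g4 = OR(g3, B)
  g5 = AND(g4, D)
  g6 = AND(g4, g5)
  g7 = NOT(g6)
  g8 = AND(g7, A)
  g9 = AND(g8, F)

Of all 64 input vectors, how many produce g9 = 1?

g9 = AND(g8, F) must be 1, so both g8 = 1 and F = 1.
g8 = AND(g7, A) must be 1, so both g7 = 1 and A = 1.
Enumerating the 64 input combinations, 10 give g9 = 1 and 54 give g9 = 0.

10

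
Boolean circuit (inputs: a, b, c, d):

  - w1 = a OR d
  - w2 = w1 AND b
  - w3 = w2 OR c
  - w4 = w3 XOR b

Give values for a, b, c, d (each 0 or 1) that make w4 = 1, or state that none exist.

a=0, b=0, c=1, d=0

w4 = w3 XOR b must be 1, so w3 and b differ.
Check with a=0, b=0, c=1, d=0:
w1 = a OR d = 0 OR 0 = 0
w2 = w1 AND b = 0 AND 0 = 0
w3 = w2 OR c = 0 OR 1 = 1
w4 = w3 XOR b = 1 XOR 0 = 1
So w4 = 1 as required.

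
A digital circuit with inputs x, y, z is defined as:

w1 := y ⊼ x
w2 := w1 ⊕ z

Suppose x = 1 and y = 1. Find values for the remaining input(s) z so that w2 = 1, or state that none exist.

Check with x = 1 and y = 1 and z=1:
w1 = y ⊼ x = 1 ⊼ 1 = 0
w2 = w1 ⊕ z = 0 ⊕ 1 = 1
So w2 = 1.

z=1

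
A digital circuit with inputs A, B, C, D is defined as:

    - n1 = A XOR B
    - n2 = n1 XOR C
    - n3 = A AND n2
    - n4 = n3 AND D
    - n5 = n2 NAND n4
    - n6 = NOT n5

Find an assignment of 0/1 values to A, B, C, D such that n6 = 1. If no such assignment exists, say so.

Check with A=1 B=0 C=0 D=1:
n1 = A XOR B = 1 XOR 0 = 1
n2 = n1 XOR C = 1 XOR 0 = 1
n3 = A AND n2 = 1 AND 1 = 1
n4 = n3 AND D = 1 AND 1 = 1
n5 = n2 NAND n4 = 1 NAND 1 = 0
n6 = NOT n5 = NOT 0 = 1
So n6 = 1 as required.

A=1 B=0 C=0 D=1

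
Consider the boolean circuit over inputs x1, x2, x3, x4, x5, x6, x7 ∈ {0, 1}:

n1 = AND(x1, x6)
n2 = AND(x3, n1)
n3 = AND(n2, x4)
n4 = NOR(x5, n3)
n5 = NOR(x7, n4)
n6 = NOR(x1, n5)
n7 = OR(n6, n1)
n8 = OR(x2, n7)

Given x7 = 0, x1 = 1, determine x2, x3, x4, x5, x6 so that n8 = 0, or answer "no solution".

n8 = OR(x2, n7) must be 0, so both x2 = 0 and n7 = 0.
Check with x7 = 0, x1 = 1 and x2=0, x3=1, x4=1, x5=1, x6=0:
n1 = AND(x1, x6) = AND(1, 0) = 0
n2 = AND(x3, n1) = AND(1, 0) = 0
n3 = AND(n2, x4) = AND(0, 1) = 0
n4 = NOR(x5, n3) = NOR(1, 0) = 0
n5 = NOR(x7, n4) = NOR(0, 0) = 1
n6 = NOR(x1, n5) = NOR(1, 1) = 0
n7 = OR(n6, n1) = OR(0, 0) = 0
n8 = OR(x2, n7) = OR(0, 0) = 0
So n8 = 0.

x2=0 x3=1 x4=1 x5=1 x6=0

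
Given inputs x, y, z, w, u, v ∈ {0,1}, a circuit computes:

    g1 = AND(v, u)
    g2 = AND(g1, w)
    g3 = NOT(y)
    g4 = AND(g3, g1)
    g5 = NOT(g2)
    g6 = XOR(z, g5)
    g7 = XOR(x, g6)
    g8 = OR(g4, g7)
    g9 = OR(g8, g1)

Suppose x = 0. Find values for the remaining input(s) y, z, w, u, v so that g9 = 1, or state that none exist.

g9 = OR(g8, g1) must be 1, so at least one of g8, g1 is 1.
Check with x = 0 and y=0, z=0, w=1, u=0, v=0:
g1 = AND(v, u) = AND(0, 0) = 0
g2 = AND(g1, w) = AND(0, 1) = 0
g3 = NOT(y) = NOT 0 = 1
g4 = AND(g3, g1) = AND(1, 0) = 0
g5 = NOT(g2) = NOT 0 = 1
g6 = XOR(z, g5) = XOR(0, 1) = 1
g7 = XOR(x, g6) = XOR(0, 1) = 1
g8 = OR(g4, g7) = OR(0, 1) = 1
g9 = OR(g8, g1) = OR(1, 0) = 1
So g9 = 1.

y=0, z=0, w=1, u=0, v=0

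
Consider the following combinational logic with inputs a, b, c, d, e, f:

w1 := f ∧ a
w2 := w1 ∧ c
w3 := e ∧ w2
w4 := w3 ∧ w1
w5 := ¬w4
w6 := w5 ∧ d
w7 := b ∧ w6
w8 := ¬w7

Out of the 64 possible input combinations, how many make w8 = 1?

w8 = ¬w7 must be 1, so w7 = 0.
w7 = b ∧ w6 must be 0, so at least one of b, w6 is 0.
Enumerating the 64 input combinations, 49 give w8 = 1 and 15 give w8 = 0.

49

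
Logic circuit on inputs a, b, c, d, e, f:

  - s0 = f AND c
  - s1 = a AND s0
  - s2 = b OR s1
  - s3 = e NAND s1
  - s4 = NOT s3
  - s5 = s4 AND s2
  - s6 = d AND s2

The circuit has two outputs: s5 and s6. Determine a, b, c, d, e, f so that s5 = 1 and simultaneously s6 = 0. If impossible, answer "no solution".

a=1 b=0 c=1 d=0 e=1 f=1

Check with a=1 b=0 c=1 d=0 e=1 f=1:
s0 = f AND c = 1 AND 1 = 1
s1 = a AND s0 = 1 AND 1 = 1
s2 = b OR s1 = 0 OR 1 = 1
s3 = e NAND s1 = 1 NAND 1 = 0
s4 = NOT s3 = NOT 0 = 1
s5 = s4 AND s2 = 1 AND 1 = 1
s6 = d AND s2 = 0 AND 1 = 0
So s5 = 1 and s6 = 0.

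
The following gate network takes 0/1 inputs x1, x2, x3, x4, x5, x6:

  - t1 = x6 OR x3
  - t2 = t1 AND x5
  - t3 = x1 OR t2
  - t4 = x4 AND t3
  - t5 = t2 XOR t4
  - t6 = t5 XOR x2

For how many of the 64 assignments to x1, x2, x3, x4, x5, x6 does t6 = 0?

32

t6 = t5 XOR x2 must be 0, so t5 and x2 are equal.
Enumerating the 64 input combinations, 32 give t6 = 0 and 32 give t6 = 1.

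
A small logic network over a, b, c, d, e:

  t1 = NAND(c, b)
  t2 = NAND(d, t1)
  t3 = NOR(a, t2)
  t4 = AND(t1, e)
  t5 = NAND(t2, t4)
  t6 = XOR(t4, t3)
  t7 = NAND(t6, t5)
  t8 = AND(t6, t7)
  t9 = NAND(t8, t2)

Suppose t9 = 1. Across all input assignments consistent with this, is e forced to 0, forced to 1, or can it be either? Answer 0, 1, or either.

Both values of e occur among assignments with t9 = 1:
  e=0: a=0, b=0, c=0, d=0, e=0
  e=1: a=0, b=0, c=0, d=1, e=1

either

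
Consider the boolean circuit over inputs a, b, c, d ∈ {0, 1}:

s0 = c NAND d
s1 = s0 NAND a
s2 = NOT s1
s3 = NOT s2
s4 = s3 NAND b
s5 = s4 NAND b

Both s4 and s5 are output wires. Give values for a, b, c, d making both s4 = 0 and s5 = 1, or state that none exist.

Check with a=0 b=1 c=1 d=0:
s0 = c NAND d = 1 NAND 0 = 1
s1 = s0 NAND a = 1 NAND 0 = 1
s2 = NOT s1 = NOT 1 = 0
s3 = NOT s2 = NOT 0 = 1
s4 = s3 NAND b = 1 NAND 1 = 0
s5 = s4 NAND b = 0 NAND 1 = 1
So s4 = 0 and s5 = 1.

a=0 b=1 c=1 d=0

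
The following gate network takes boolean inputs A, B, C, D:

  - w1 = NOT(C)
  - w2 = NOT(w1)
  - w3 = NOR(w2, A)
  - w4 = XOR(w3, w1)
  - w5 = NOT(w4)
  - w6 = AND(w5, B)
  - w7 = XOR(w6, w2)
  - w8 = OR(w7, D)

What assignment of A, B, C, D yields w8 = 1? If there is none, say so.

w8 = OR(w7, D) must be 1, so at least one of w7, D is 1.
Check with A=0 B=0 C=1 D=1:
w1 = NOT(C) = NOT 1 = 0
w2 = NOT(w1) = NOT 0 = 1
w3 = NOR(w2, A) = NOR(1, 0) = 0
w4 = XOR(w3, w1) = XOR(0, 0) = 0
w5 = NOT(w4) = NOT 0 = 1
w6 = AND(w5, B) = AND(1, 0) = 0
w7 = XOR(w6, w2) = XOR(0, 1) = 1
w8 = OR(w7, D) = OR(1, 1) = 1
So w8 = 1 as required.

A=0 B=0 C=1 D=1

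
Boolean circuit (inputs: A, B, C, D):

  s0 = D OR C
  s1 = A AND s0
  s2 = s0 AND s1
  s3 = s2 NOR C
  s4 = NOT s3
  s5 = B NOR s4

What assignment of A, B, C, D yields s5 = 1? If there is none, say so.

A=1 B=0 C=0 D=0

s5 = B NOR s4 must be 1, so both B = 0 and s4 = 0.
s4 = NOT s3 must be 0, so s3 = 1.
Check with A=1 B=0 C=0 D=0:
s0 = D OR C = 0 OR 0 = 0
s1 = A AND s0 = 1 AND 0 = 0
s2 = s0 AND s1 = 0 AND 0 = 0
s3 = s2 NOR C = 0 NOR 0 = 1
s4 = NOT s3 = NOT 1 = 0
s5 = B NOR s4 = 0 NOR 0 = 1
So s5 = 1 as required.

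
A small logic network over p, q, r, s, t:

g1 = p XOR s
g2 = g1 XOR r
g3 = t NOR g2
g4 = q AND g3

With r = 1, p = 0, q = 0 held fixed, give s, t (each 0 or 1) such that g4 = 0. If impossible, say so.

g4 = q AND g3 must be 0, so at least one of q, g3 is 0.
Check with r = 1, p = 0, q = 0 and s=0, t=1:
g1 = p XOR s = 0 XOR 0 = 0
g2 = g1 XOR r = 0 XOR 1 = 1
g3 = t NOR g2 = 1 NOR 1 = 0
g4 = q AND g3 = 0 AND 0 = 0
So g4 = 0.

s=0 t=1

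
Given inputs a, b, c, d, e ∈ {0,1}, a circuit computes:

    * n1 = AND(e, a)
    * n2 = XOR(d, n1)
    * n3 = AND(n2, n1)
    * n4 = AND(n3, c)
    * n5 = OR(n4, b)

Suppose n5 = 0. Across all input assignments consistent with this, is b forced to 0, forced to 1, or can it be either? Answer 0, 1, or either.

0

n5 = OR(n4, b) must be 0, so both n4 = 0 and b = 0.
Every assignment with n5 = 0 has b = 0; there are 15 such assignment(s).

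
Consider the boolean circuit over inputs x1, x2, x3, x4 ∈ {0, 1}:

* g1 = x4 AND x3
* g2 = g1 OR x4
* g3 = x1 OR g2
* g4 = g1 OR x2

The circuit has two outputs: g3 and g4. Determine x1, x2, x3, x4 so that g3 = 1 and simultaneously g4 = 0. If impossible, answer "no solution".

Check with x1=0 x2=0 x3=0 x4=1:
g1 = x4 AND x3 = 1 AND 0 = 0
g2 = g1 OR x4 = 0 OR 1 = 1
g3 = x1 OR g2 = 0 OR 1 = 1
g4 = g1 OR x2 = 0 OR 0 = 0
So g3 = 1 and g4 = 0.

x1=0 x2=0 x3=0 x4=1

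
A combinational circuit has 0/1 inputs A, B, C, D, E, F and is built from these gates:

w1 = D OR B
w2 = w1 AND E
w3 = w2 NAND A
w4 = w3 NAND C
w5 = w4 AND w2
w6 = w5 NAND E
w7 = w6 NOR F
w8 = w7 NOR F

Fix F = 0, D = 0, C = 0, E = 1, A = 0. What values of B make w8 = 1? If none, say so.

B=0

w8 = w7 NOR F must be 1, so both w7 = 0 and F = 0.
w7 = w6 NOR F must be 0, so at least one of w6, F is 1.
Check with F = 0, D = 0, C = 0, E = 1, A = 0 and B=0:
w1 = D OR B = 0 OR 0 = 0
w2 = w1 AND E = 0 AND 1 = 0
w3 = w2 NAND A = 0 NAND 0 = 1
w4 = w3 NAND C = 1 NAND 0 = 1
w5 = w4 AND w2 = 1 AND 0 = 0
w6 = w5 NAND E = 0 NAND 1 = 1
w7 = w6 NOR F = 1 NOR 0 = 0
w8 = w7 NOR F = 0 NOR 0 = 1
So w8 = 1.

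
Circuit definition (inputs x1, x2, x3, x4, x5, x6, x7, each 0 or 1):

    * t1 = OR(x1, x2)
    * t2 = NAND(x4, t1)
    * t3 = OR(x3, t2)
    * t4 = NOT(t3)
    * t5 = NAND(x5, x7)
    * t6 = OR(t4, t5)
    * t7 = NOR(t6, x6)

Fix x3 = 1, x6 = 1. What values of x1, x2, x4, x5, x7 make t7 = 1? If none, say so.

With x3 = 1, x6 = 1 fixed, none of the 32 settings of x1, x2, x4, x5, x7 give t7 = 1.
For example, with x1=1, x2=1, x4=0, x5=0, x7=1:
t1 = OR(x1, x2) = OR(1, 1) = 1
t2 = NAND(x4, t1) = NAND(0, 1) = 1
t3 = OR(x3, t2) = OR(1, 1) = 1
t4 = NOT(t3) = NOT 1 = 0
t5 = NAND(x5, x7) = NAND(0, 1) = 1
t6 = OR(t4, t5) = OR(0, 1) = 1
t7 = NOR(t6, x6) = NOR(1, 1) = 0
giving t7 = 0 ≠ 1.

no solution exists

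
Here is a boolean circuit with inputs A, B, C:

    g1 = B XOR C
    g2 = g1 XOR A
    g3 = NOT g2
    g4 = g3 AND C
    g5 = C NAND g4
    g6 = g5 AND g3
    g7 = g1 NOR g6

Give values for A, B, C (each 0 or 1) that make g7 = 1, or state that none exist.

A=1, B=0, C=0

Check with A=1, B=0, C=0:
g1 = B XOR C = 0 XOR 0 = 0
g2 = g1 XOR A = 0 XOR 1 = 1
g3 = NOT g2 = NOT 1 = 0
g4 = g3 AND C = 0 AND 0 = 0
g5 = C NAND g4 = 0 NAND 0 = 1
g6 = g5 AND g3 = 1 AND 0 = 0
g7 = g1 NOR g6 = 0 NOR 0 = 1
So g7 = 1 as required.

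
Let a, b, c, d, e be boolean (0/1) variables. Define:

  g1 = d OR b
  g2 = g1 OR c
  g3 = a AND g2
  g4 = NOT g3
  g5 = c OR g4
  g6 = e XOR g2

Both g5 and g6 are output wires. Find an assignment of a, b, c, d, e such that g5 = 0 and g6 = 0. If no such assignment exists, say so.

a=1, b=0, c=0, d=1, e=1

Check with a=1, b=0, c=0, d=1, e=1:
g1 = d OR b = 1 OR 0 = 1
g2 = g1 OR c = 1 OR 0 = 1
g3 = a AND g2 = 1 AND 1 = 1
g4 = NOT g3 = NOT 1 = 0
g5 = c OR g4 = 0 OR 0 = 0
g6 = e XOR g2 = 1 XOR 1 = 0
So g5 = 0 and g6 = 0.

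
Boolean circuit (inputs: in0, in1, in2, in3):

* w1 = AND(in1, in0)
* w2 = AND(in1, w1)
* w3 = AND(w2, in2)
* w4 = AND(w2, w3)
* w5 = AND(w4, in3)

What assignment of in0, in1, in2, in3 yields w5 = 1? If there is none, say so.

in0=1 in1=1 in2=1 in3=1

w5 = AND(w4, in3) must be 1, so both w4 = 1 and in3 = 1.
Check with in0=1 in1=1 in2=1 in3=1:
w1 = AND(in1, in0) = AND(1, 1) = 1
w2 = AND(in1, w1) = AND(1, 1) = 1
w3 = AND(w2, in2) = AND(1, 1) = 1
w4 = AND(w2, w3) = AND(1, 1) = 1
w5 = AND(w4, in3) = AND(1, 1) = 1
So w5 = 1 as required.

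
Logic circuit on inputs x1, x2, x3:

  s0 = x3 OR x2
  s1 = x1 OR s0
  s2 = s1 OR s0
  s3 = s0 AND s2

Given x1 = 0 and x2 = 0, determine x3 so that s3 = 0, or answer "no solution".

x3=0

Check with x1 = 0 and x2 = 0 and x3=0:
s0 = x3 OR x2 = 0 OR 0 = 0
s1 = x1 OR s0 = 0 OR 0 = 0
s2 = s1 OR s0 = 0 OR 0 = 0
s3 = s0 AND s2 = 0 AND 0 = 0
So s3 = 0.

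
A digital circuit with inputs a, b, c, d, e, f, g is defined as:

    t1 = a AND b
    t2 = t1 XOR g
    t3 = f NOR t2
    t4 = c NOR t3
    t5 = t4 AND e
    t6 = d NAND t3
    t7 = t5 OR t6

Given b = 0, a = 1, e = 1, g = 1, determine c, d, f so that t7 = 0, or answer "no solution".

With b = 0, a = 1, e = 1, g = 1 fixed, none of the 8 settings of c, d, f give t7 = 0.
For example, with c=0, d=1, f=0:
t1 = a AND b = 1 AND 0 = 0
t2 = t1 XOR g = 0 XOR 1 = 1
t3 = f NOR t2 = 0 NOR 1 = 0
t4 = c NOR t3 = 0 NOR 0 = 1
t5 = t4 AND e = 1 AND 1 = 1
t6 = d NAND t3 = 1 NAND 0 = 1
t7 = t5 OR t6 = 1 OR 1 = 1
giving t7 = 1 ≠ 0.

no solution exists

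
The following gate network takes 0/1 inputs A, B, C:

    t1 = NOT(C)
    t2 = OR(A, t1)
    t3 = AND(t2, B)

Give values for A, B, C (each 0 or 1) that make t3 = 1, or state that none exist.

A=1, B=1, C=0

Check with A=1, B=1, C=0:
t1 = NOT(C) = NOT 0 = 1
t2 = OR(A, t1) = OR(1, 1) = 1
t3 = AND(t2, B) = AND(1, 1) = 1
So t3 = 1 as required.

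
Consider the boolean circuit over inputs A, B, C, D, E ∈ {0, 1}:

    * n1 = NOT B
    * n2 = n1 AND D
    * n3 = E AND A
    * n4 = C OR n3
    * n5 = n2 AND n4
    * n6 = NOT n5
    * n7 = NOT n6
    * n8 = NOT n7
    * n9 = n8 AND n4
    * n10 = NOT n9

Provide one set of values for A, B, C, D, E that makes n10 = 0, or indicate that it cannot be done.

A=1 B=1 C=0 D=1 E=1

n10 = NOT n9 must be 0, so n9 = 1.
n9 = n8 AND n4 must be 1, so both n8 = 1 and n4 = 1.
n8 = NOT n7 must be 1, so n7 = 0.
Check with A=1 B=1 C=0 D=1 E=1:
n1 = NOT B = NOT 1 = 0
n2 = n1 AND D = 0 AND 1 = 0
n3 = E AND A = 1 AND 1 = 1
n4 = C OR n3 = 0 OR 1 = 1
n5 = n2 AND n4 = 0 AND 1 = 0
n6 = NOT n5 = NOT 0 = 1
n7 = NOT n6 = NOT 1 = 0
n8 = NOT n7 = NOT 0 = 1
n9 = n8 AND n4 = 1 AND 1 = 1
n10 = NOT n9 = NOT 1 = 0
So n10 = 0 as required.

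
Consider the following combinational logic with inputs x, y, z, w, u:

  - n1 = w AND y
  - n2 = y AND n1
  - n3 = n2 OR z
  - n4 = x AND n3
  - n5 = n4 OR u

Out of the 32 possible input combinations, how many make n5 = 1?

21

n5 = n4 OR u must be 1, so at least one of n4, u is 1.
Enumerating the 32 input combinations, 21 give n5 = 1 and 11 give n5 = 0.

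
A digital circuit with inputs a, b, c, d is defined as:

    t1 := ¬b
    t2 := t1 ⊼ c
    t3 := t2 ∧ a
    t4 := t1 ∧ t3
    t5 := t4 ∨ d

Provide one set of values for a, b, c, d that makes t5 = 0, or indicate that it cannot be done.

a=0, b=0, c=1, d=0

t5 = t4 ∨ d must be 0, so both t4 = 0 and d = 0.
t4 = t1 ∧ t3 must be 0, so at least one of t1, t3 is 0.
Check with a=0, b=0, c=1, d=0:
t1 = ¬b = ¬0 = 1
t2 = t1 ⊼ c = 1 ⊼ 1 = 0
t3 = t2 ∧ a = 0 ∧ 0 = 0
t4 = t1 ∧ t3 = 1 ∧ 0 = 0
t5 = t4 ∨ d = 0 ∨ 0 = 0
So t5 = 0 as required.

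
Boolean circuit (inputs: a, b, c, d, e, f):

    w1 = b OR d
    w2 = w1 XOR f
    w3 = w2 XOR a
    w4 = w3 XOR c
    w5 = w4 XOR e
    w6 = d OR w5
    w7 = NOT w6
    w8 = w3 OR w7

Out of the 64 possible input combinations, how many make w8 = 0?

w8 = w3 OR w7 must be 0, so both w3 = 0 and w7 = 0.
w3 = w2 XOR a must be 0, so w2 and a are equal.
w7 = NOT w6 must be 0, so w6 = 1.
Enumerating the 64 input combinations, 24 give w8 = 0 and 40 give w8 = 1.

24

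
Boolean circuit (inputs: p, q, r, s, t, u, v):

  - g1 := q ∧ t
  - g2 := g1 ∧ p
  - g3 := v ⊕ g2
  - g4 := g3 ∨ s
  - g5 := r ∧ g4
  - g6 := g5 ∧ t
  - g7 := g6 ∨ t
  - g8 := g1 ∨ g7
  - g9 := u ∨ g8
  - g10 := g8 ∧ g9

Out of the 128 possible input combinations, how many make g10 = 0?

g10 = g8 ∧ g9 must be 0, so at least one of g8, g9 is 0.
Enumerating the 128 input combinations, 64 give g10 = 0 and 64 give g10 = 1.

64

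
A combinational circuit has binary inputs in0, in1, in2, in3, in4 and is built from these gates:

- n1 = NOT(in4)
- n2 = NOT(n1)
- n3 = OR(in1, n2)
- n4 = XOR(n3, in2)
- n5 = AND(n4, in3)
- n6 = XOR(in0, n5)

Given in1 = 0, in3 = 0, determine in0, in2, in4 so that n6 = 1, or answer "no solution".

n6 = XOR(in0, n5) must be 1, so in0 and n5 differ.
Check with in1 = 0, in3 = 0 and in0=1, in2=0, in4=0:
n1 = NOT(in4) = NOT 0 = 1
n2 = NOT(n1) = NOT 1 = 0
n3 = OR(in1, n2) = OR(0, 0) = 0
n4 = XOR(n3, in2) = XOR(0, 0) = 0
n5 = AND(n4, in3) = AND(0, 0) = 0
n6 = XOR(in0, n5) = XOR(1, 0) = 1
So n6 = 1.

in0=1 in2=0 in4=0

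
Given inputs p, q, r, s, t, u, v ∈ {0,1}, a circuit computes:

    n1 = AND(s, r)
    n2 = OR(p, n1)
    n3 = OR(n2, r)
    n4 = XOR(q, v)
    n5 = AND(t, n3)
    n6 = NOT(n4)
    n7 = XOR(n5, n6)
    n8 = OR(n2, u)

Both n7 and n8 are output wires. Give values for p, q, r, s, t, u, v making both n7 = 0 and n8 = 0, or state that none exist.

p=0, q=1, r=1, s=0, t=1, u=0, v=1

Check with p=0, q=1, r=1, s=0, t=1, u=0, v=1:
n1 = AND(s, r) = AND(0, 1) = 0
n2 = OR(p, n1) = OR(0, 0) = 0
n3 = OR(n2, r) = OR(0, 1) = 1
n4 = XOR(q, v) = XOR(1, 1) = 0
n5 = AND(t, n3) = AND(1, 1) = 1
n6 = NOT(n4) = NOT 0 = 1
n7 = XOR(n5, n6) = XOR(1, 1) = 0
n8 = OR(n2, u) = OR(0, 0) = 0
So n7 = 0 and n8 = 0.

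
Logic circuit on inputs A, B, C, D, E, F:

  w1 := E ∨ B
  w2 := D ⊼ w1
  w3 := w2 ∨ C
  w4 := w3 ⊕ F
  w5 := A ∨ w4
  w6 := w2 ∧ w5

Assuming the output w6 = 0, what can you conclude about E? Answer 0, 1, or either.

Both values of E occur among assignments with w6 = 0:
  E=0: A=0, B=0, C=0, D=0, E=0, F=1
  E=1: A=0, B=0, C=0, D=0, E=1, F=1

either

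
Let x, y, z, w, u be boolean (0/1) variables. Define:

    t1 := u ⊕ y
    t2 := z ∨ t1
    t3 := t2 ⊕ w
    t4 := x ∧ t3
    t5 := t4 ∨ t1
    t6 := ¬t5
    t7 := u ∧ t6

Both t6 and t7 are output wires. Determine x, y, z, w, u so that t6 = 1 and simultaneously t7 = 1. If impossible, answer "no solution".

x=1, y=1, z=0, w=0, u=1

Check with x=1, y=1, z=0, w=0, u=1:
t1 = u ⊕ y = 1 ⊕ 1 = 0
t2 = z ∨ t1 = 0 ∨ 0 = 0
t3 = t2 ⊕ w = 0 ⊕ 0 = 0
t4 = x ∧ t3 = 1 ∧ 0 = 0
t5 = t4 ∨ t1 = 0 ∨ 0 = 0
t6 = ¬t5 = ¬0 = 1
t7 = u ∧ t6 = 1 ∧ 1 = 1
So t6 = 1 and t7 = 1.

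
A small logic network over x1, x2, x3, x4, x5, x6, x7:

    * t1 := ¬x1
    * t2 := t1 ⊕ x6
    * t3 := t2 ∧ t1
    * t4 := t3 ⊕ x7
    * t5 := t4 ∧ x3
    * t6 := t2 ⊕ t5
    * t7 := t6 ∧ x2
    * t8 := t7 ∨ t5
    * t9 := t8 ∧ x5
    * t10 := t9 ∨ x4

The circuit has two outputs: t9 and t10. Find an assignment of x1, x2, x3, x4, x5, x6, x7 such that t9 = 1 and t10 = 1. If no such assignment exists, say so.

x1=0, x2=1, x3=1, x4=1, x5=1, x6=1, x7=1

Check with x1=0, x2=1, x3=1, x4=1, x5=1, x6=1, x7=1:
t1 = ¬x1 = ¬0 = 1
t2 = t1 ⊕ x6 = 1 ⊕ 1 = 0
t3 = t2 ∧ t1 = 0 ∧ 1 = 0
t4 = t3 ⊕ x7 = 0 ⊕ 1 = 1
t5 = t4 ∧ x3 = 1 ∧ 1 = 1
t6 = t2 ⊕ t5 = 0 ⊕ 1 = 1
t7 = t6 ∧ x2 = 1 ∧ 1 = 1
t8 = t7 ∨ t5 = 1 ∨ 1 = 1
t9 = t8 ∧ x5 = 1 ∧ 1 = 1
t10 = t9 ∨ x4 = 1 ∨ 1 = 1
So t9 = 1 and t10 = 1.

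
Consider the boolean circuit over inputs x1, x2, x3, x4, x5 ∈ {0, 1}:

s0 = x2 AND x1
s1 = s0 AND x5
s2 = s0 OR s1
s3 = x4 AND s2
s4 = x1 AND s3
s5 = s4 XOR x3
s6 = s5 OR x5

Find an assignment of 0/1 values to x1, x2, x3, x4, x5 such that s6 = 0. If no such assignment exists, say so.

x1=0, x2=0, x3=0, x4=1, x5=0

Check with x1=0, x2=0, x3=0, x4=1, x5=0:
s0 = x2 AND x1 = 0 AND 0 = 0
s1 = s0 AND x5 = 0 AND 0 = 0
s2 = s0 OR s1 = 0 OR 0 = 0
s3 = x4 AND s2 = 1 AND 0 = 0
s4 = x1 AND s3 = 0 AND 0 = 0
s5 = s4 XOR x3 = 0 XOR 0 = 0
s6 = s5 OR x5 = 0 OR 0 = 0
So s6 = 0 as required.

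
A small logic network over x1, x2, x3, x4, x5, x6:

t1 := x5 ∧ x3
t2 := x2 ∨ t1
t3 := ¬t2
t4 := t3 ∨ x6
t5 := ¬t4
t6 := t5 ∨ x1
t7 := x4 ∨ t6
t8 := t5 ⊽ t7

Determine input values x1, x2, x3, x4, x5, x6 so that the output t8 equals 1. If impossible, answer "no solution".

x1=0 x2=0 x3=1 x4=0 x5=1 x6=1

t8 = t5 ⊽ t7 must be 1, so both t5 = 0 and t7 = 0.
Check with x1=0 x2=0 x3=1 x4=0 x5=1 x6=1:
t1 = x5 ∧ x3 = 1 ∧ 1 = 1
t2 = x2 ∨ t1 = 0 ∨ 1 = 1
t3 = ¬t2 = ¬1 = 0
t4 = t3 ∨ x6 = 0 ∨ 1 = 1
t5 = ¬t4 = ¬1 = 0
t6 = t5 ∨ x1 = 0 ∨ 0 = 0
t7 = x4 ∨ t6 = 0 ∨ 0 = 0
t8 = t5 ⊽ t7 = 0 ⊽ 0 = 1
So t8 = 1 as required.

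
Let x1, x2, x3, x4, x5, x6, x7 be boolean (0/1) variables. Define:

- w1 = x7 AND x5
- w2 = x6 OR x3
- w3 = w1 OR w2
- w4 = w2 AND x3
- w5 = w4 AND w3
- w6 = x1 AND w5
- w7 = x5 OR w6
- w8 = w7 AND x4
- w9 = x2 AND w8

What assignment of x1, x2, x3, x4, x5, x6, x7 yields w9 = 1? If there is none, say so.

x1=0 x2=1 x3=1 x4=1 x5=1 x6=0 x7=0

w9 = x2 AND w8 must be 1, so both x2 = 1 and w8 = 1.
w8 = w7 AND x4 must be 1, so both w7 = 1 and x4 = 1.
Check with x1=0 x2=1 x3=1 x4=1 x5=1 x6=0 x7=0:
w1 = x7 AND x5 = 0 AND 1 = 0
w2 = x6 OR x3 = 0 OR 1 = 1
w3 = w1 OR w2 = 0 OR 1 = 1
w4 = w2 AND x3 = 1 AND 1 = 1
w5 = w4 AND w3 = 1 AND 1 = 1
w6 = x1 AND w5 = 0 AND 1 = 0
w7 = x5 OR w6 = 1 OR 0 = 1
w8 = w7 AND x4 = 1 AND 1 = 1
w9 = x2 AND w8 = 1 AND 1 = 1
So w9 = 1 as required.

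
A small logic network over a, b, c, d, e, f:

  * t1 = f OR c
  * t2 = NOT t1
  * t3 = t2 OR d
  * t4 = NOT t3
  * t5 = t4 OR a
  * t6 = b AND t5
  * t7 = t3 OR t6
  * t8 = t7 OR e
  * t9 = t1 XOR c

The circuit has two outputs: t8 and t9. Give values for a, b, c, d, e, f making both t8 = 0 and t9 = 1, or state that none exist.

Check with a=0, b=0, c=0, d=0, e=0, f=1:
t1 = f OR c = 1 OR 0 = 1
t2 = NOT t1 = NOT 1 = 0
t3 = t2 OR d = 0 OR 0 = 0
t4 = NOT t3 = NOT 0 = 1
t5 = t4 OR a = 1 OR 0 = 1
t6 = b AND t5 = 0 AND 1 = 0
t7 = t3 OR t6 = 0 OR 0 = 0
t8 = t7 OR e = 0 OR 0 = 0
t9 = t1 XOR c = 1 XOR 0 = 1
So t8 = 0 and t9 = 1.

a=0, b=0, c=0, d=0, e=0, f=1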